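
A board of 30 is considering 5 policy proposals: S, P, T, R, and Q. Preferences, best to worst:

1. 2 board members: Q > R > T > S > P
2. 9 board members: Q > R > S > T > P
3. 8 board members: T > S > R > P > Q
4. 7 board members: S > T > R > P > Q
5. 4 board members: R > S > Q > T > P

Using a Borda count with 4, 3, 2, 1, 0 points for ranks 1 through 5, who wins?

S: 2·1 + 9·2 + 8·3 + 7·4 + 4·3 = 84
P: 2·0 + 9·0 + 8·1 + 7·1 + 4·0 = 15
T: 2·2 + 9·1 + 8·4 + 7·3 + 4·1 = 70
R: 2·3 + 9·3 + 8·2 + 7·2 + 4·4 = 79
Q: 2·4 + 9·4 + 8·0 + 7·0 + 4·2 = 52
S has the highest Borda score (84).

S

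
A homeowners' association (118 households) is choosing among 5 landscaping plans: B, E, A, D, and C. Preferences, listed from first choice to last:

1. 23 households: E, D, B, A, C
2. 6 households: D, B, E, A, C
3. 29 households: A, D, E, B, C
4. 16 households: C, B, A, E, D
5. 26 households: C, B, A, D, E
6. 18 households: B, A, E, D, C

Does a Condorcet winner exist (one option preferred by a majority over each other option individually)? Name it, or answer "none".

B

B vs E: 66–52 for B.
B vs A: 89–29 for B.
B vs D: 60–58 for B.
B vs C: 76–42 for B.
B beats every other option head-to-head.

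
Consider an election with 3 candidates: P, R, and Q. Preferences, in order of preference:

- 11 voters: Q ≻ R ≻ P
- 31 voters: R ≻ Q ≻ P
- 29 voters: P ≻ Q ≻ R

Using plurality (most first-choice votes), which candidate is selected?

First-place votes: P 29, R 31, Q 11.
R has the most first-place votes.

R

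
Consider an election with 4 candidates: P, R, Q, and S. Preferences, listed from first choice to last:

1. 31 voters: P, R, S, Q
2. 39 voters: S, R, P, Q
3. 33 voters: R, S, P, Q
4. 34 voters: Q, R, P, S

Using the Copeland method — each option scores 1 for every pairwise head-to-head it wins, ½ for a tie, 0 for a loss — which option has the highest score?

P: beats Q; loses to R and S → score 1.
R: beats P, Q, and S → score 3.
Q: loses to P, R, and S → score 0.
S: beats P and Q; loses to R → score 2.
R has the best pairwise record.

R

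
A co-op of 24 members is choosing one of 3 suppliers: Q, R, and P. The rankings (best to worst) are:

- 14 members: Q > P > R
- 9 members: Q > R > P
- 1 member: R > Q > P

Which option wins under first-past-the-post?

First-place votes: Q 23, R 1, P 0.
Q has the most first-place votes.

Q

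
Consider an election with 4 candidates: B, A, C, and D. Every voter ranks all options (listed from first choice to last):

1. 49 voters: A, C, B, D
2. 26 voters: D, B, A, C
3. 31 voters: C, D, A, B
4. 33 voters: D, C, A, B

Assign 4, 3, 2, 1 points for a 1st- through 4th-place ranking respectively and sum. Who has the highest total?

C

B: 49·2 + 26·3 + 31·1 + 33·1 = 240
A: 49·4 + 26·2 + 31·2 + 33·2 = 376
C: 49·3 + 26·1 + 31·4 + 33·3 = 396
D: 49·1 + 26·4 + 31·3 + 33·4 = 378
C has the highest Borda score (396).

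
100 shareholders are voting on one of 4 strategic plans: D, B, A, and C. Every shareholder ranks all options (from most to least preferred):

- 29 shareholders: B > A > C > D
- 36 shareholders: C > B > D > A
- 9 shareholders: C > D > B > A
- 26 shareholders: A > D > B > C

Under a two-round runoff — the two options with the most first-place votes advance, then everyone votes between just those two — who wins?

Round 1 first-place votes: D 0, B 29, A 26, C 45.
C and B advance.
Runoff: C is preferred to B by 45 voters; B by 55.
B wins the runoff.

B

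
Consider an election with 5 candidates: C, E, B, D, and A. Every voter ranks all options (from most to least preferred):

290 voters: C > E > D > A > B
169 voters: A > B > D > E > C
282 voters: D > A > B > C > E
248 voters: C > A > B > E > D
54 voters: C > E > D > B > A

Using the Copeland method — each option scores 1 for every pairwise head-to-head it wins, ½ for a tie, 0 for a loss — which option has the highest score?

C

C: beats E, B, D, and A → score 4.
E: beats D; loses to C, B, and A → score 1.
B: beats E; loses to C, D, and A → score 1.
D: beats B and A; loses to C and E → score 2.
A: beats E and B; loses to C and D → score 2.
C has the best pairwise record.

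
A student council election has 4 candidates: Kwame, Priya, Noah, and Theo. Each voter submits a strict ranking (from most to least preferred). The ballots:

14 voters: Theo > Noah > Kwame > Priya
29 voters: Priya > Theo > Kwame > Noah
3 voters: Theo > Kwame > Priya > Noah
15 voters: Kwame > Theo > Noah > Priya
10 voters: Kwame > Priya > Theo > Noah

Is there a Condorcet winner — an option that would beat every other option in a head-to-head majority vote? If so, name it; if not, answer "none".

Checking pairwise contests:
Theo beats Kwame 46–25.
Kwame beats Priya 42–29.
Kwame beats Noah 57–14.
Priya beats Theo 39–32.
Every option loses at least one head-to-head, so there is no Condorcet winner.

none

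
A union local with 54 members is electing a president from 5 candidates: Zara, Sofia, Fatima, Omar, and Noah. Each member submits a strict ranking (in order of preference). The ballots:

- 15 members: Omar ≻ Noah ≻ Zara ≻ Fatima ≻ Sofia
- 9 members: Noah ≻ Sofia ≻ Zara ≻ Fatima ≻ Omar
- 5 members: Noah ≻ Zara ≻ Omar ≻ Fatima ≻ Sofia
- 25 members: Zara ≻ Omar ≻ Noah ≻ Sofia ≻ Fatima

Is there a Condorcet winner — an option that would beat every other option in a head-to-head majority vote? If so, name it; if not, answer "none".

none

Checking pairwise contests:
Noah beats Zara 29–25.
Zara beats Sofia 45–9.
Zara beats Fatima 54–0.
Zara beats Omar 39–15.
Omar beats Noah 40–14.
Every option loses at least one head-to-head, so there is no Condorcet winner.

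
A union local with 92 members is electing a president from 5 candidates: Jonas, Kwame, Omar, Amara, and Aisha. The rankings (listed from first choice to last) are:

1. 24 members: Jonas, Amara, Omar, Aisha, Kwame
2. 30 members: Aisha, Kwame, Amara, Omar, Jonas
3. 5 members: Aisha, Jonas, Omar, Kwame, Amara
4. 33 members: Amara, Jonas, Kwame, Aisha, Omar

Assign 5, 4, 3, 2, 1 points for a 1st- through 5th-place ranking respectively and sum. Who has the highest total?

Jonas: 24·5 + 30·1 + 5·4 + 33·4 = 302
Kwame: 24·1 + 30·4 + 5·2 + 33·3 = 253
Omar: 24·3 + 30·2 + 5·3 + 33·1 = 180
Amara: 24·4 + 30·3 + 5·1 + 33·5 = 356
Aisha: 24·2 + 30·5 + 5·5 + 33·2 = 289
Amara has the highest Borda score (356).

Amara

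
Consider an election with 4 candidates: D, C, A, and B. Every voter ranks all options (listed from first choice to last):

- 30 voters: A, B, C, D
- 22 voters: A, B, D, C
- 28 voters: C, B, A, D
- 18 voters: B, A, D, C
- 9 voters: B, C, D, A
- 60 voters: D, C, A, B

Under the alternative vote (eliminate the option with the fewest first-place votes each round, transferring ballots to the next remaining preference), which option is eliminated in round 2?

Round 1: D 60, C 28, A 52, B 27. Eliminate B.
Round 2: D 60, C 37, A 70. Eliminate C.

C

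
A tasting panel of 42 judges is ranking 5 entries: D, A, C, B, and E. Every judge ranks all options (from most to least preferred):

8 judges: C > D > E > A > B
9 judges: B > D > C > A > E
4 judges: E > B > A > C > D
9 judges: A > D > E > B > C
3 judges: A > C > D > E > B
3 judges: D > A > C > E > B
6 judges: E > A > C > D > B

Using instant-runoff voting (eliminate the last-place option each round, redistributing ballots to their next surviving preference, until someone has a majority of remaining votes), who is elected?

Round 1: D 3, A 12, C 8, B 9, E 10. Eliminate D.
Round 2: A 15, C 8, B 9, E 10. Eliminate C.
Round 3: A 15, B 9, E 18. Eliminate B.
Round 4: A 24, E 18. A has a majority.

A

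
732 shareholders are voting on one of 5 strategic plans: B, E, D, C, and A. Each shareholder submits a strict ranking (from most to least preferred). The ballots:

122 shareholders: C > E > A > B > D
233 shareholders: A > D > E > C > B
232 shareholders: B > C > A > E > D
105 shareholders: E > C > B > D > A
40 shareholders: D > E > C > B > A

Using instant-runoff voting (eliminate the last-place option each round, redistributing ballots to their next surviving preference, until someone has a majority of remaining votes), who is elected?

Round 1: B 232, E 105, D 40, C 122, A 233. Eliminate D.
Round 2: B 232, E 145, C 122, A 233. Eliminate C.
Round 3: B 232, E 267, A 233. Eliminate B.
Round 4: E 267, A 465. A has a majority.

A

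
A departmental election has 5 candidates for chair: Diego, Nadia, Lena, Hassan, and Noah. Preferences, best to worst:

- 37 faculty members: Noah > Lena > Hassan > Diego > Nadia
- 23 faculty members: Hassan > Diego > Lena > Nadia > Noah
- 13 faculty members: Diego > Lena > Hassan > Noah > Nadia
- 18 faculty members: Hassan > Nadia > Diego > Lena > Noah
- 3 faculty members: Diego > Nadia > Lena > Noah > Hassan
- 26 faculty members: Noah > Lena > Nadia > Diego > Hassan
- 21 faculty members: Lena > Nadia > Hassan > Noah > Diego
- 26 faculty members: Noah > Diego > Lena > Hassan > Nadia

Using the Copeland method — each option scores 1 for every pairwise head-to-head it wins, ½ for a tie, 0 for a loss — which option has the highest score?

Noah

Diego: beats Nadia; loses to Lena, Hassan, and Noah → score 1.
Nadia: loses to Diego, Lena, Hassan, and Noah → score 0.
Lena: beats Diego, Nadia, and Hassan; loses to Noah → score 3.
Hassan: beats Diego and Nadia; loses to Lena and Noah → score 2.
Noah: beats Diego, Nadia, Lena, and Hassan → score 4.
Noah has the best pairwise record.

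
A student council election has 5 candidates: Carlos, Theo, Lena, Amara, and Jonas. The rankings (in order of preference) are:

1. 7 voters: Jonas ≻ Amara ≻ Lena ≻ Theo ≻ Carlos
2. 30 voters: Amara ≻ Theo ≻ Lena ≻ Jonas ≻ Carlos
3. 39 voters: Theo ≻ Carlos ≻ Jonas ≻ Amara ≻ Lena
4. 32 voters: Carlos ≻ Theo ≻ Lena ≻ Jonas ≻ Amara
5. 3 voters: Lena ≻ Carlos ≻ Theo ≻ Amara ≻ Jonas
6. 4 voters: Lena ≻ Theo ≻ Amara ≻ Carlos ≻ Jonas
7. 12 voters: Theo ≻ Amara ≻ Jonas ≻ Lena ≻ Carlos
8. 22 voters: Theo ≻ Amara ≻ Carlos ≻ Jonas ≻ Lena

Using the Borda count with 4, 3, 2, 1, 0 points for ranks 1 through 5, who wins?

Carlos: 7·0 + 30·0 + 39·3 + 32·4 + 3·3 + 4·1 + 12·0 + 22·2 = 302
Theo: 7·1 + 30·3 + 39·4 + 32·3 + 3·2 + 4·3 + 12·4 + 22·4 = 503
Lena: 7·2 + 30·2 + 39·0 + 32·2 + 3·4 + 4·4 + 12·1 + 22·0 = 178
Amara: 7·3 + 30·4 + 39·1 + 32·0 + 3·1 + 4·2 + 12·3 + 22·3 = 293
Jonas: 7·4 + 30·1 + 39·2 + 32·1 + 3·0 + 4·0 + 12·2 + 22·1 = 214
Theo has the highest Borda score (503).

Theo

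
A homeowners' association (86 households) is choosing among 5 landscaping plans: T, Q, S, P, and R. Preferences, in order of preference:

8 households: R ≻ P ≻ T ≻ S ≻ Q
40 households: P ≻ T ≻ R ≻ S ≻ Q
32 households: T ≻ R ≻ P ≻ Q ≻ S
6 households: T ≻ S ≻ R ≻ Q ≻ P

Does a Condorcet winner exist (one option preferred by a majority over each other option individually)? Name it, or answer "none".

Checking pairwise contests:
P beats T 48–38.
T beats Q 86–0.
T beats S 86–0.
R beats P 46–40.
T beats R 78–8.
Every option loses at least one head-to-head, so there is no Condorcet winner.

none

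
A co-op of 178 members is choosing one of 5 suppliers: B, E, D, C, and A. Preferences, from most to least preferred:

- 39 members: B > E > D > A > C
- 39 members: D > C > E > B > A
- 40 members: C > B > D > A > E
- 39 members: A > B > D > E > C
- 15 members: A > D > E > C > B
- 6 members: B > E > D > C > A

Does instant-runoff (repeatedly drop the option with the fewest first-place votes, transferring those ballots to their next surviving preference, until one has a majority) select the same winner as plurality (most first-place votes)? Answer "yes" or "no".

yes

Instant-runoff — R1 B 45, E 0, D 39, C 40, A 54 (E out); R2 B 45, D 39, C 40, A 54 (D out); R3 B 45, C 79, A 54 (B out); R4 C 85, A 93 (A winner). Winner: A.
Plurality — first-place votes: B 45, E 0, D 39, C 40, A 54. Winner: A.
The two methods agree.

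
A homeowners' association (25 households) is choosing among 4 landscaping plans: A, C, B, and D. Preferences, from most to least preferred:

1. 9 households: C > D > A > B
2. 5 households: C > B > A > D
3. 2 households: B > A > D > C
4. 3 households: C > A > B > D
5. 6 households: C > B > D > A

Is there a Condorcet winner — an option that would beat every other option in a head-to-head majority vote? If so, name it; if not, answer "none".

C vs A: 23–2 for C.
C vs B: 23–2 for C.
C vs D: 23–2 for C.
C beats every other option head-to-head.

C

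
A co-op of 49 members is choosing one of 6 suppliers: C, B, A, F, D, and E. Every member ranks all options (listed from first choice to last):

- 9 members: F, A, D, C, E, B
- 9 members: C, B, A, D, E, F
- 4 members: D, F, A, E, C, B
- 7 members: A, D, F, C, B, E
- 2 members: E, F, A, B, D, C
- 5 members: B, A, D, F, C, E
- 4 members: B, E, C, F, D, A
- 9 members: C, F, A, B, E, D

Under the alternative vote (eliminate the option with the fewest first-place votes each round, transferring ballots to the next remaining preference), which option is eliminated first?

E

Round 1: C 18, B 9, A 7, F 9, D 4, E 2. Eliminate E.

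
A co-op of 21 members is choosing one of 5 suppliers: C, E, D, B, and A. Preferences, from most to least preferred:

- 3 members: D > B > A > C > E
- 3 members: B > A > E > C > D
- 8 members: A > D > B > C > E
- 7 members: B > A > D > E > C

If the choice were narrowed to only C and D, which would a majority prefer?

D

Voters preferring C to D: 3; preferring D to C: 18.
D wins the head-to-head.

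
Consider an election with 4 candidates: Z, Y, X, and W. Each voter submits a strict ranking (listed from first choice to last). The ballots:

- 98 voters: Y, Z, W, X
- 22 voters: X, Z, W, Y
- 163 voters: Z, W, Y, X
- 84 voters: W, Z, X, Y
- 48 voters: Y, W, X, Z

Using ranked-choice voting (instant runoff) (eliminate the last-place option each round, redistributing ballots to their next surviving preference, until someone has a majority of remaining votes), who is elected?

Round 1: Z 163, Y 146, X 22, W 84. Eliminate X.
Round 2: Z 185, Y 146, W 84. Eliminate W.
Round 3: Z 269, Y 146. Z has a majority.

Z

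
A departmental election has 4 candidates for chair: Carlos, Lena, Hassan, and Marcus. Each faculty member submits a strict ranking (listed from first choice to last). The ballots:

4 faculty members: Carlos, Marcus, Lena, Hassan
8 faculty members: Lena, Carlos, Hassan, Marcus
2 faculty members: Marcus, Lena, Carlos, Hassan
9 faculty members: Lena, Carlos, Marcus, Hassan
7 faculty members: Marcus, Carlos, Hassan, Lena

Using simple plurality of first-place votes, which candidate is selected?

Lena

First-place votes: Carlos 4, Lena 17, Hassan 0, Marcus 9.
Lena has the most first-place votes.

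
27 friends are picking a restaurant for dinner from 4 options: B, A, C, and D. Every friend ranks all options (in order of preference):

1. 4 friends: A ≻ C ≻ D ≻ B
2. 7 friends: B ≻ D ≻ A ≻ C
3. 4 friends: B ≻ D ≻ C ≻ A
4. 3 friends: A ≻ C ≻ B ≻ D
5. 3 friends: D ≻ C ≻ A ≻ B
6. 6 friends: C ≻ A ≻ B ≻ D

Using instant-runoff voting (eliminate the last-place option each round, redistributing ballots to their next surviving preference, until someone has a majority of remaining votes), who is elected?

C

Round 1: B 11, A 7, C 6, D 3. Eliminate D.
Round 2: B 11, A 7, C 9. Eliminate A.
Round 3: B 11, C 16. C has a majority.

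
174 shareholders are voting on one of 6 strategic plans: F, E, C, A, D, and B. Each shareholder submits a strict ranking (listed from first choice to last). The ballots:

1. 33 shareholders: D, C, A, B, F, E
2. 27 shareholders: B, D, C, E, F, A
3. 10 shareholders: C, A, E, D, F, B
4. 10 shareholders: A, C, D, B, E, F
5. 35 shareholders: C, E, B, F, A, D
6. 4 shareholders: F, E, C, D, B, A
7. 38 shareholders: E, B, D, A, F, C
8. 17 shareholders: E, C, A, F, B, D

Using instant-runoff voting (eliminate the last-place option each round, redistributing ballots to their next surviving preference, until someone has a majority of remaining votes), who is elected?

E

Round 1: F 4, E 55, C 45, A 10, D 33, B 27. Eliminate F.
Round 2: E 59, C 45, A 10, D 33, B 27. Eliminate A.
Round 3: E 59, C 55, D 33, B 27. Eliminate B.
Round 4: E 59, C 55, D 60. Eliminate C.
Round 5: E 104, D 70. E has a majority.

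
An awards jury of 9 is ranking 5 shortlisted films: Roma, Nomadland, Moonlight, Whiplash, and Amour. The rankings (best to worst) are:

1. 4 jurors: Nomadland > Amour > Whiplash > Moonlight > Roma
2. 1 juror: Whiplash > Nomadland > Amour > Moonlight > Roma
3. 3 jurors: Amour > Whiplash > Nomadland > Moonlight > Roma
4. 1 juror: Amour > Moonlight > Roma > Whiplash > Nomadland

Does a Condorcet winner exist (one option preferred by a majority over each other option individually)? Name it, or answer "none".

none

Checking pairwise contests:
Nomadland beats Roma 8–1.
Whiplash beats Nomadland 5–4.
Nomadland beats Moonlight 8–1.
Amour beats Whiplash 8–1.
Nomadland beats Amour 5–4.
Every option loses at least one head-to-head, so there is no Condorcet winner.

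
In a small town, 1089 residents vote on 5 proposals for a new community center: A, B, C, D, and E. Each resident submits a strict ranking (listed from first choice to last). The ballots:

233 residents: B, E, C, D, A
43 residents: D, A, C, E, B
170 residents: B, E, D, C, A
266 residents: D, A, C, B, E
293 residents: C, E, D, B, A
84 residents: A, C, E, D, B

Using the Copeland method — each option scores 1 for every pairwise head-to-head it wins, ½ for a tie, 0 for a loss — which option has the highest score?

C

A: loses to B, C, D, and E → score 0.
B: beats A and E; loses to C and D → score 2.
C: beats A, B, D, and E → score 4.
D: beats A and B; loses to C and E → score 2.
E: beats A and D; loses to B and C → score 2.
C has the best pairwise record.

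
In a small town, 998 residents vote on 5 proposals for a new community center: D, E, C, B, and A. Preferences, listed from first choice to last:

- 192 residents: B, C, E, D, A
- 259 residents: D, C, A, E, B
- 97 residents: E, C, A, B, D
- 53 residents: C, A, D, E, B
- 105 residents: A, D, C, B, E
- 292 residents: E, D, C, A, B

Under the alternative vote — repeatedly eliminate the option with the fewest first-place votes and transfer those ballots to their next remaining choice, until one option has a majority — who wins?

Round 1: D 259, E 389, C 53, B 192, A 105. Eliminate C.
Round 2: D 259, E 389, B 192, A 158. Eliminate A.
Round 3: D 417, E 389, B 192. Eliminate B.
Round 4: D 417, E 581. E has a majority.

E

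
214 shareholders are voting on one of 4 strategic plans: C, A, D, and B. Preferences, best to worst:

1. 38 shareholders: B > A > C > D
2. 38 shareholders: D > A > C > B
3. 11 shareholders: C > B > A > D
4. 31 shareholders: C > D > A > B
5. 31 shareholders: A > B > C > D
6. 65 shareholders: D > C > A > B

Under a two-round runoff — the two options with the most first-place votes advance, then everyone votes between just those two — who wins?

Round 1 first-place votes: C 42, A 31, D 103, B 38.
D and C advance.
Runoff: D is preferred to C by 103 voters; C by 111.
C wins the runoff.

C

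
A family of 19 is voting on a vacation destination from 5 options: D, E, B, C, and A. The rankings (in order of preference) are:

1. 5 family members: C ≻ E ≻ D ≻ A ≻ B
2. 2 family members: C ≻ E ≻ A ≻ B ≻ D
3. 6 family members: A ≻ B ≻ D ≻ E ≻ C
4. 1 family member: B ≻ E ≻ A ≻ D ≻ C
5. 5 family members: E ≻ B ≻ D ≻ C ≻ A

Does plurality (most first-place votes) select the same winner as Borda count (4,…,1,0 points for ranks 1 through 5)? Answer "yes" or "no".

no

Plurality — first-place votes: D 0, E 5, B 1, C 7, A 6. Winner: C.
Borda — scores: D 33, E 50, B 39, C 33, A 35. Winner: E.
The two methods disagree.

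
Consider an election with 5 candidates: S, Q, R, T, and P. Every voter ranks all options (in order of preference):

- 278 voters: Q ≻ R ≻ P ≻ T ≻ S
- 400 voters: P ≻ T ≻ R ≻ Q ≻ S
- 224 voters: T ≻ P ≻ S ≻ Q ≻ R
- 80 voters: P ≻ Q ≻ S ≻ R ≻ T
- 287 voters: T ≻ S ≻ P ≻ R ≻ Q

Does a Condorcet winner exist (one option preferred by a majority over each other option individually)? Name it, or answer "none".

P vs S: 982–287 for P.
P vs Q: 991–278 for P.
P vs R: 991–278 for P.
P vs T: 758–511 for P.
P beats every other option head-to-head.

P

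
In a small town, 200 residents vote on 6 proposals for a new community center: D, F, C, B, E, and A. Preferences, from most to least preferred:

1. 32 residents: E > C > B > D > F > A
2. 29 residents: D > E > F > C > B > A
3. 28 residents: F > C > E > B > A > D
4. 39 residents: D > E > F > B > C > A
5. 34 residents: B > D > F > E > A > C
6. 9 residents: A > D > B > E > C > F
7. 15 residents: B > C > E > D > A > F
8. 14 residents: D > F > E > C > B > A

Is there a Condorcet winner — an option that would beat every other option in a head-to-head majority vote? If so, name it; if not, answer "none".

Checking pairwise contests:
B beats D 109–91.
D beats F 172–28.
D beats C 125–75.
F beats B 110–90.
D beats E 125–75.
D beats A 163–37.
Every option loses at least one head-to-head, so there is no Condorcet winner.

none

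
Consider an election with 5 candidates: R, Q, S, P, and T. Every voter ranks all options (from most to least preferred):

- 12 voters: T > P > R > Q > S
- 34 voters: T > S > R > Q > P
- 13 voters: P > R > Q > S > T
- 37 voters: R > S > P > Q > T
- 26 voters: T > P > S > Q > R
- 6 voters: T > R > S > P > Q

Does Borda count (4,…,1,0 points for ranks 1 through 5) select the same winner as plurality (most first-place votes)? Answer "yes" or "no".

Borda — scores: R 297, Q 135, S 290, P 246, T 312. Winner: T.
Plurality — first-place votes: R 37, Q 0, S 0, P 13, T 78. Winner: T.
The two methods agree.

yes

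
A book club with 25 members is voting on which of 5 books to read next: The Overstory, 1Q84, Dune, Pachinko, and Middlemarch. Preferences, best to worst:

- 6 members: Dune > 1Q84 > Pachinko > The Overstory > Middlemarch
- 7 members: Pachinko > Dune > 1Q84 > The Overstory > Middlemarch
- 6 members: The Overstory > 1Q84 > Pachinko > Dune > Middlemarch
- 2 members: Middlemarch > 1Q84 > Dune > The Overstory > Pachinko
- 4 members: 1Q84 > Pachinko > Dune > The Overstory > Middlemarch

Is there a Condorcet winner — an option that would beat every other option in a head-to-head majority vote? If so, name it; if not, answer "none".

Checking pairwise contests:
1Q84 beats The Overstory 19–6.
Dune beats 1Q84 13–12.
Pachinko beats Dune 17–8.
1Q84 beats Pachinko 18–7.
The Overstory beats Middlemarch 23–2.
Every option loses at least one head-to-head, so there is no Condorcet winner.

none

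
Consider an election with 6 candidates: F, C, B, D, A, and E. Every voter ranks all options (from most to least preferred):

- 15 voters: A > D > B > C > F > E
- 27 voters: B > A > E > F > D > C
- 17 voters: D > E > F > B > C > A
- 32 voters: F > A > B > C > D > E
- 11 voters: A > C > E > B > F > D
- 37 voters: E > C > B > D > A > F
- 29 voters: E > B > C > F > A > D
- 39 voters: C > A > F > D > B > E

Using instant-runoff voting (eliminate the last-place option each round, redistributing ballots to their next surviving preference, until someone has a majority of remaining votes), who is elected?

Round 1: F 32, C 39, B 27, D 17, A 26, E 66. Eliminate D.
Round 2: F 32, C 39, B 27, A 26, E 83. Eliminate A.
Round 3: F 32, C 50, B 42, E 83. Eliminate F.
Round 4: C 50, B 74, E 83. Eliminate C.
Round 5: B 113, E 94. B has a majority.

B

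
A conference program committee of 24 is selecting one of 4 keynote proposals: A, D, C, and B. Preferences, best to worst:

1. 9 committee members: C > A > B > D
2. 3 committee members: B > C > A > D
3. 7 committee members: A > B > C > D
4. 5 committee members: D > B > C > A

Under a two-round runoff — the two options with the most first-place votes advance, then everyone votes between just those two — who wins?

Round 1 first-place votes: A 7, D 5, C 9, B 3.
C and A advance.
Runoff: C is preferred to A by 17 voters; A by 7.
C wins the runoff.

C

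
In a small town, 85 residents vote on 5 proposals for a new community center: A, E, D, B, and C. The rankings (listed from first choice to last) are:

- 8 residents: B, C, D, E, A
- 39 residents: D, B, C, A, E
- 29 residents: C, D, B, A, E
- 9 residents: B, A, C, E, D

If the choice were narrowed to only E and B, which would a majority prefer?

B

Voters preferring E to B: 0; preferring B to E: 85.
B wins the head-to-head.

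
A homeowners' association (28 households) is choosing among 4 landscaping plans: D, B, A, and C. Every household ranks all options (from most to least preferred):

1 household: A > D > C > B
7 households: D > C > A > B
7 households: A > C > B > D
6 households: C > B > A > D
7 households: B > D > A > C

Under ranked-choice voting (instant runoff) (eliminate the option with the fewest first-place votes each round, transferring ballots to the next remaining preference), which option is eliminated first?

Round 1: D 7, B 7, A 8, C 6. Eliminate C.

C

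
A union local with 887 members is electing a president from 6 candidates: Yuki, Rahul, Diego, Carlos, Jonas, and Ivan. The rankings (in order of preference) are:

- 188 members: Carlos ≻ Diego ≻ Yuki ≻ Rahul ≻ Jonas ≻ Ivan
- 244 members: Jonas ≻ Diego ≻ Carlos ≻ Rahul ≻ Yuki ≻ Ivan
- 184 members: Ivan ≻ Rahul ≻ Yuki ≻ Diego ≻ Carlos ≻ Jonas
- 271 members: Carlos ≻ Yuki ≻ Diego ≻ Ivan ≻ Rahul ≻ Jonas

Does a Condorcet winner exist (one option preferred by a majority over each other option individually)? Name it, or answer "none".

Carlos vs Yuki: 703–184 for Carlos.
Carlos vs Rahul: 703–184 for Carlos.
Carlos vs Diego: 459–428 for Carlos.
Carlos vs Jonas: 643–244 for Carlos.
Carlos vs Ivan: 703–184 for Carlos.
Carlos beats every other option head-to-head.

Carlos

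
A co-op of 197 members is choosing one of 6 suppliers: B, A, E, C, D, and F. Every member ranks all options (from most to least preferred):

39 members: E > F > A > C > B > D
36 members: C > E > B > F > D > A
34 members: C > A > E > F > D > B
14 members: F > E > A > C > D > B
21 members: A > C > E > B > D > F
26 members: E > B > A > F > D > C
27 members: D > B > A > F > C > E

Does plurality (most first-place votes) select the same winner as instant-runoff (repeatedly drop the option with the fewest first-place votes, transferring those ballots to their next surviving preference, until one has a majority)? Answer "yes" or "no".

Plurality — first-place votes: B 0, A 21, E 65, C 70, D 27, F 14. Winner: C.
Instant-runoff — R1 B 0, A 21, E 65, C 70, D 27, F 14 (B out); R2 A 21, E 65, C 70, D 27, F 14 (F out); R3 A 21, E 79, C 70, D 27 (A out); R4 E 79, C 91, D 27 (D out); R5 E 79, C 118 (C winner). Winner: C.
The two methods agree.

yes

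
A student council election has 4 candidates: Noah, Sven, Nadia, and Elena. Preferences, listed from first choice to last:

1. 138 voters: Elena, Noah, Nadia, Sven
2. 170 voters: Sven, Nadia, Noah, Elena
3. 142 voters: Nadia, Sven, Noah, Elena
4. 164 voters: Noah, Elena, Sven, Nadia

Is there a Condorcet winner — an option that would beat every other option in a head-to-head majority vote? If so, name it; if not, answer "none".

Sven vs Noah: 312–302 for Sven.
Sven vs Nadia: 334–280 for Sven.
Sven vs Elena: 312–302 for Sven.
Sven beats every other option head-to-head.

Sven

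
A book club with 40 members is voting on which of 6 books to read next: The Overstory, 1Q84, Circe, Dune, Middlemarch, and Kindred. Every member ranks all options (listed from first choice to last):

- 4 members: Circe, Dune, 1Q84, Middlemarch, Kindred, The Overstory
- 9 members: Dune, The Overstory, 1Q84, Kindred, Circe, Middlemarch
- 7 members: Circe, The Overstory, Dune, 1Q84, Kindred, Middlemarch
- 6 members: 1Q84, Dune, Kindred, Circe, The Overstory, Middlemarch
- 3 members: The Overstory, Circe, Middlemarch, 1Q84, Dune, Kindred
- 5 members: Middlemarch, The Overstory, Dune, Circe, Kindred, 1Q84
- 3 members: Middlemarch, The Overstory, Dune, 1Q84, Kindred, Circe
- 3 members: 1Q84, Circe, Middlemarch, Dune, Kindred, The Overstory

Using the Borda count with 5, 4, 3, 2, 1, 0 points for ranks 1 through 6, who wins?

The Overstory: 4·0 + 9·4 + 7·4 + 6·1 + 3·5 + 5·4 + 3·4 + 3·0 = 117
1Q84: 4·3 + 9·3 + 7·2 + 6·5 + 3·2 + 5·0 + 3·2 + 3·5 = 110
Circe: 4·5 + 9·1 + 7·5 + 6·2 + 3·4 + 5·2 + 3·0 + 3·4 = 110
Dune: 4·4 + 9·5 + 7·3 + 6·4 + 3·1 + 5·3 + 3·3 + 3·2 = 139
Middlemarch: 4·2 + 9·0 + 7·0 + 6·0 + 3·3 + 5·5 + 3·5 + 3·3 = 66
Kindred: 4·1 + 9·2 + 7·1 + 6·3 + 3·0 + 5·1 + 3·1 + 3·1 = 58
Dune has the highest Borda score (139).

Dune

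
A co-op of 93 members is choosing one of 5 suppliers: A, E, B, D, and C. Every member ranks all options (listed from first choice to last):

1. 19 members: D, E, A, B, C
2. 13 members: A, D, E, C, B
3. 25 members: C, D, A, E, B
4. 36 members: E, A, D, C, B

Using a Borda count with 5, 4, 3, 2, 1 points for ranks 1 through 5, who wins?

D

A: 19·3 + 13·5 + 25·3 + 36·4 = 341
E: 19·4 + 13·3 + 25·2 + 36·5 = 345
B: 19·2 + 13·1 + 25·1 + 36·1 = 112
D: 19·5 + 13·4 + 25·4 + 36·3 = 355
C: 19·1 + 13·2 + 25·5 + 36·2 = 242
D has the highest Borda score (355).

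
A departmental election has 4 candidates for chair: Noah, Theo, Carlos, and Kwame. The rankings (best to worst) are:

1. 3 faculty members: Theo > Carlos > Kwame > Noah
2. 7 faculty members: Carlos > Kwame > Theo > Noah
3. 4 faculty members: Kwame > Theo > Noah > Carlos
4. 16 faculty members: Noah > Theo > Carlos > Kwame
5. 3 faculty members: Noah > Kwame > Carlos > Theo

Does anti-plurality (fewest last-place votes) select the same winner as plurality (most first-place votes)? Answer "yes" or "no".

Anti-plurality — last-place votes: Noah 10, Theo 3, Carlos 4, Kwame 16. Winner: Theo.
Plurality — first-place votes: Noah 19, Theo 3, Carlos 7, Kwame 4. Winner: Noah.
The two methods disagree.

no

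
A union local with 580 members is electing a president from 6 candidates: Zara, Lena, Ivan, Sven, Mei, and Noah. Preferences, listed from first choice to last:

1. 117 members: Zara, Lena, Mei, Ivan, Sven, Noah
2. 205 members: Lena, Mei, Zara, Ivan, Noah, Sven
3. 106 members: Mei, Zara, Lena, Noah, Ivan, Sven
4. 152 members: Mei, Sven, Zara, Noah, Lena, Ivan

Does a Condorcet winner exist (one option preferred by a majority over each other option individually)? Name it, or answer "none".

none

Checking pairwise contests:
Mei beats Zara 463–117.
Zara beats Lena 375–205.
Zara beats Ivan 580–0.
Zara beats Sven 428–152.
Lena beats Mei 322–258.
Zara beats Noah 580–0.
Every option loses at least one head-to-head, so there is no Condorcet winner.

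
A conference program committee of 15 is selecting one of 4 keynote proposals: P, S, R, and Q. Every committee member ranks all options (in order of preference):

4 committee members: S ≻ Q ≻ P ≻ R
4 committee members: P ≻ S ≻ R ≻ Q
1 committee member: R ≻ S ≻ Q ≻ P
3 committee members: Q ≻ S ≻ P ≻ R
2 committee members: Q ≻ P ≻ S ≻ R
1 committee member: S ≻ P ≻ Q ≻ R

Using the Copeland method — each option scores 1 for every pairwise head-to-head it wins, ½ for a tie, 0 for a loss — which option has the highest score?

P: beats R; loses to S and Q → score 1.
S: beats P, R, and Q → score 3.
R: loses to P, S, and Q → score 0.
Q: beats P and R; loses to S → score 2.
S has the best pairwise record.

S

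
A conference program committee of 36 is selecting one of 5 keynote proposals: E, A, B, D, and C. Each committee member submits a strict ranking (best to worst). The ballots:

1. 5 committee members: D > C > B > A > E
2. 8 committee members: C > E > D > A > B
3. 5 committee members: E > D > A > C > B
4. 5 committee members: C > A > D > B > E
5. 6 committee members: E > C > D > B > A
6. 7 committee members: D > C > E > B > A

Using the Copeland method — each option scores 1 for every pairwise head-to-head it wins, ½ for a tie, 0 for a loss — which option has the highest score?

C

E: beats A, B, and D; loses to C → score 3.
A: ties B; loses to E, D, and C → score 0.5.
B: ties A; loses to E, D, and C → score 0.5.
D: beats A and B; loses to E and C → score 2.
C: beats E, A, B, and D → score 4.
C has the best pairwise record.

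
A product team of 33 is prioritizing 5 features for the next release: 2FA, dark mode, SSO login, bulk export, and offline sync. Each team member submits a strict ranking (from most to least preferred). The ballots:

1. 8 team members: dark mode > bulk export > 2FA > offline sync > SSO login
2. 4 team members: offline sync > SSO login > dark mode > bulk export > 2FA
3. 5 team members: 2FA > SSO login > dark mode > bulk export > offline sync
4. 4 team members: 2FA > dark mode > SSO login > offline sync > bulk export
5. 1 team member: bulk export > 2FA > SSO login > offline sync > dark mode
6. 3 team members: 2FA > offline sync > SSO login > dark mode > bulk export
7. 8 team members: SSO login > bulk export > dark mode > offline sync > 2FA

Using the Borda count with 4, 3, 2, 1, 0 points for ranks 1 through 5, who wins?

2FA: 8·2 + 4·0 + 5·4 + 4·4 + 1·3 + 3·4 + 8·0 = 67
dark mode: 8·4 + 4·2 + 5·2 + 4·3 + 1·0 + 3·1 + 8·2 = 81
SSO login: 8·0 + 4·3 + 5·3 + 4·2 + 1·2 + 3·2 + 8·4 = 75
bulk export: 8·3 + 4·1 + 5·1 + 4·0 + 1·4 + 3·0 + 8·3 = 61
offline sync: 8·1 + 4·4 + 5·0 + 4·1 + 1·1 + 3·3 + 8·1 = 46
dark mode has the highest Borda score (81).

dark mode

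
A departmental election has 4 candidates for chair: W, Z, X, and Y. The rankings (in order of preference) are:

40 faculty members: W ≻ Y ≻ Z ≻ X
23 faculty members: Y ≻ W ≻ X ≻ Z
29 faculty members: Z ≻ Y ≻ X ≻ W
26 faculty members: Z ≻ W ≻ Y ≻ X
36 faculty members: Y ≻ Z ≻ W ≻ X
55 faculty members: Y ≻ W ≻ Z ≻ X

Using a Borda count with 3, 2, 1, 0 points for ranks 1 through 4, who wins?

W: 40·3 + 23·2 + 29·0 + 26·2 + 36·1 + 55·2 = 364
Z: 40·1 + 23·0 + 29·3 + 26·3 + 36·2 + 55·1 = 332
X: 40·0 + 23·1 + 29·1 + 26·0 + 36·0 + 55·0 = 52
Y: 40·2 + 23·3 + 29·2 + 26·1 + 36·3 + 55·3 = 506
Y has the highest Borda score (506).

Y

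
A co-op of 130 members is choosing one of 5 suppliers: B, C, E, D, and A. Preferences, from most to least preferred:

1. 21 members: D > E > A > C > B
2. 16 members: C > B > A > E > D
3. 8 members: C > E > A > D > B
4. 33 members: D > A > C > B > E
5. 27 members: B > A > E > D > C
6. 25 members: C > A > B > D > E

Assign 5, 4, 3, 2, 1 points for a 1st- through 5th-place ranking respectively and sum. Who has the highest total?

A

B: 21·1 + 16·4 + 8·1 + 33·2 + 27·5 + 25·3 = 369
C: 21·2 + 16·5 + 8·5 + 33·3 + 27·1 + 25·5 = 413
E: 21·4 + 16·2 + 8·4 + 33·1 + 27·3 + 25·1 = 287
D: 21·5 + 16·1 + 8·2 + 33·5 + 27·2 + 25·2 = 406
A: 21·3 + 16·3 + 8·3 + 33·4 + 27·4 + 25·4 = 475
A has the highest Borda score (475).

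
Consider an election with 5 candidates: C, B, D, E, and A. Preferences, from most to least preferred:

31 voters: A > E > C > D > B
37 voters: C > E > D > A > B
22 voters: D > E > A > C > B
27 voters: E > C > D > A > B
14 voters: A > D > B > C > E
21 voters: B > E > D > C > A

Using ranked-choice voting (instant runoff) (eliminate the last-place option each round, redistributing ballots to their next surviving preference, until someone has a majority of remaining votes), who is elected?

Round 1: C 37, B 21, D 22, E 27, A 45. Eliminate B.
Round 2: C 37, D 22, E 48, A 45. Eliminate D.
Round 3: C 37, E 70, A 45. Eliminate C.
Round 4: E 107, A 45. E has a majority.

E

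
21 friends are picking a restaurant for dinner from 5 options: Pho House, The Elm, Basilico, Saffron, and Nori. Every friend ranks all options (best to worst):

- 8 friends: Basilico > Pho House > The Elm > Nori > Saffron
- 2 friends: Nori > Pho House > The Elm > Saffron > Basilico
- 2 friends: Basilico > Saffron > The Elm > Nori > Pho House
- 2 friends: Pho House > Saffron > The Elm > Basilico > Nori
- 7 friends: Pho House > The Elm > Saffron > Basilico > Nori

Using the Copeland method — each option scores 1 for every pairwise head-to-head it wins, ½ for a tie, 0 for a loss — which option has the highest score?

Pho House

Pho House: beats The Elm, Basilico, Saffron, and Nori → score 4.
The Elm: beats Basilico, Saffron, and Nori; loses to Pho House → score 3.
Basilico: beats Nori; loses to Pho House, The Elm, and Saffron → score 1.
Saffron: beats Basilico and Nori; loses to Pho House and The Elm → score 2.
Nori: loses to Pho House, The Elm, Basilico, and Saffron → score 0.
Pho House has the best pairwise record.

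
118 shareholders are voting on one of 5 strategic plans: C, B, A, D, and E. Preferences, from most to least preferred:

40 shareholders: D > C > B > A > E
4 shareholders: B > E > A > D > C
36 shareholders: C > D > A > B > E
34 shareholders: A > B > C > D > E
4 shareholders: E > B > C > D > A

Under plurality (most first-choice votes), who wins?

First-place votes: C 36, B 4, A 34, D 40, E 4.
D has the most first-place votes.

D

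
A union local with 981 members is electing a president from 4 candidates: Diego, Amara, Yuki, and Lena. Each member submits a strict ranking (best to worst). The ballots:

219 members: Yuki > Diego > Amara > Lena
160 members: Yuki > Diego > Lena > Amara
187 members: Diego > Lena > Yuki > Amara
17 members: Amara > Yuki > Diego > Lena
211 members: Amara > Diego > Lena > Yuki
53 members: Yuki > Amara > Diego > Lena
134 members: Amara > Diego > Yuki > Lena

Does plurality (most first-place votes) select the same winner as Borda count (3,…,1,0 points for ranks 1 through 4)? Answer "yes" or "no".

Plurality — first-place votes: Diego 187, Amara 362, Yuki 432, Lena 0. Winner: Yuki.
Borda — scores: Diego 2079, Amara 1411, Yuki 1651, Lena 745. Winner: Diego.
The two methods disagree.

no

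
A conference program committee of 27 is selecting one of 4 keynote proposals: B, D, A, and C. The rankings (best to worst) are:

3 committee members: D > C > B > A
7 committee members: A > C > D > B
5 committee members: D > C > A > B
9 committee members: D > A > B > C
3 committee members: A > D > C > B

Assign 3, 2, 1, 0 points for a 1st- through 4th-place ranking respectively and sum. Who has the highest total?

D

B: 3·1 + 7·0 + 5·0 + 9·1 + 3·0 = 12
D: 3·3 + 7·1 + 5·3 + 9·3 + 3·2 = 64
A: 3·0 + 7·3 + 5·1 + 9·2 + 3·3 = 53
C: 3·2 + 7·2 + 5·2 + 9·0 + 3·1 = 33
D has the highest Borda score (64).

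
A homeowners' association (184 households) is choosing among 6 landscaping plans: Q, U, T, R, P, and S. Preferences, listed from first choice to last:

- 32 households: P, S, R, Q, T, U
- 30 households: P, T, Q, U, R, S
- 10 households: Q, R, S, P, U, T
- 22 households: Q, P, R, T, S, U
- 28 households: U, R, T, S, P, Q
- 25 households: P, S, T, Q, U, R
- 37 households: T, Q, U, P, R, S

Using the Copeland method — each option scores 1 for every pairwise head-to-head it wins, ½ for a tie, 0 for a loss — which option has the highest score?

P

Q: beats U, R, and S; loses to T and P → score 3.
U: beats R and S; loses to Q, T, and P → score 2.
T: beats Q, U, and S; ties R; loses to P → score 3.5.
R: beats S; ties T; loses to Q, U, and P → score 1.5.
P: beats Q, U, T, R, and S → score 5.
S: loses to Q, U, T, R, and P → score 0.
P has the best pairwise record.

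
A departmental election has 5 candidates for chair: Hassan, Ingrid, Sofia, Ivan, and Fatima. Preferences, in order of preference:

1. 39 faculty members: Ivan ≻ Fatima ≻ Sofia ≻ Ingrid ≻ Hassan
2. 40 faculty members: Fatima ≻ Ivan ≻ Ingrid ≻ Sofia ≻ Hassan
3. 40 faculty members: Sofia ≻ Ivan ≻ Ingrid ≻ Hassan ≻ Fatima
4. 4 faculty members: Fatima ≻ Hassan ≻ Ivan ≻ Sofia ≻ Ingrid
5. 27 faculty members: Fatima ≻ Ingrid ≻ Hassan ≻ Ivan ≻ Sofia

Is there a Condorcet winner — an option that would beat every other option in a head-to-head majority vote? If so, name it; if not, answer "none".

Ivan vs Hassan: 119–31 for Ivan.
Ivan vs Ingrid: 123–27 for Ivan.
Ivan vs Sofia: 110–40 for Ivan.
Ivan vs Fatima: 79–71 for Ivan.
Ivan beats every other option head-to-head.

Ivan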